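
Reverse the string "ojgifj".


Input: ojgifj
Reading characters right to left:
  Position 5: 'j'
  Position 4: 'f'
  Position 3: 'i'
  Position 2: 'g'
  Position 1: 'j'
  Position 0: 'o'
Reversed: jfigjo

jfigjo


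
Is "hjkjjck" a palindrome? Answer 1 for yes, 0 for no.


Input: hjkjjck
Reversed: kcjjkjh
  Compare pos 0 ('h') with pos 6 ('k'): MISMATCH
  Compare pos 1 ('j') with pos 5 ('c'): MISMATCH
  Compare pos 2 ('k') with pos 4 ('j'): MISMATCH
Result: not a palindrome

0


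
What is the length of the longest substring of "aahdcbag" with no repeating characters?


Input: "aahdcbag"
Sliding window (track last position of each char):
  Position 0 ('a'): window [0,0] length 1 -- new best
  Position 1 ('a'): repeat (last at 0), move window start to 1
  Position 1 ('a'): window [1,1] length 1
  Position 2 ('h'): window [1,2] length 2 -- new best
  Position 3 ('d'): window [1,3] length 3 -- new best
  Position 4 ('c'): window [1,4] length 4 -- new best
  Position 5 ('b'): window [1,5] length 5 -- new best
  Position 6 ('a'): repeat (last at 1), move window start to 2
  Position 6 ('a'): window [2,6] length 5
  Position 7 ('g'): window [2,7] length 6 -- new best
Longest substring with no repeats: "hdcbag" with length 6

6


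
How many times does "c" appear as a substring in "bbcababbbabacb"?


Searching for "c" in "bbcababbbabacb"
Scanning each position:
  Position 0: "b" => no
  Position 1: "b" => no
  Position 2: "c" => MATCH
  Position 3: "a" => no
  Position 4: "b" => no
  Position 5: "a" => no
  Position 6: "b" => no
  Position 7: "b" => no
  Position 8: "b" => no
  Position 9: "a" => no
  Position 10: "b" => no
  Position 11: "a" => no
  Position 12: "c" => MATCH
  Position 13: "b" => no
Total occurrences: 2

2


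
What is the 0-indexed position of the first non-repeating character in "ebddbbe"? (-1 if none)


Input: ebddbbe
Character frequencies:
  'b': 3
  'd': 2
  'e': 2
Scanning left to right for freq == 1:
  Position 0 ('e'): freq=2, skip
  Position 1 ('b'): freq=3, skip
  Position 2 ('d'): freq=2, skip
  Position 3 ('d'): freq=2, skip
  Position 4 ('b'): freq=3, skip
  Position 5 ('b'): freq=3, skip
  Position 6 ('e'): freq=2, skip
  No unique character found => answer = -1

-1


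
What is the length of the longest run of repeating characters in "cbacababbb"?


Input: "cbacababbb"
Scanning for longest run:
  Position 1 ('b'): new char, reset run to 1
  Position 2 ('a'): new char, reset run to 1
  Position 3 ('c'): new char, reset run to 1
  Position 4 ('a'): new char, reset run to 1
  Position 5 ('b'): new char, reset run to 1
  Position 6 ('a'): new char, reset run to 1
  Position 7 ('b'): new char, reset run to 1
  Position 8 ('b'): continues run of 'b', length=2
  Position 9 ('b'): continues run of 'b', length=3
Longest run: 'b' with length 3

3


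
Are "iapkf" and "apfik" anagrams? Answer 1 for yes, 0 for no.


Strings: "iapkf", "apfik"
Sorted first:  afikp
Sorted second: afikp
Sorted forms match => anagrams

1


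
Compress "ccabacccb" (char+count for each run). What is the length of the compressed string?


Input: ccabacccb
Runs:
  'c' x 2 => "c2"
  'a' x 1 => "a1"
  'b' x 1 => "b1"
  'a' x 1 => "a1"
  'c' x 3 => "c3"
  'b' x 1 => "b1"
Compressed: "c2a1b1a1c3b1"
Compressed length: 12

12


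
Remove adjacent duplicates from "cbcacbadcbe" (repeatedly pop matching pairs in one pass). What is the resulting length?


Input: cbcacbadcbe
Stack-based adjacent duplicate removal:
  Read 'c': push. Stack: c
  Read 'b': push. Stack: cb
  Read 'c': push. Stack: cbc
  Read 'a': push. Stack: cbca
  Read 'c': push. Stack: cbcac
  Read 'b': push. Stack: cbcacb
  Read 'a': push. Stack: cbcacba
  Read 'd': push. Stack: cbcacbad
  Read 'c': push. Stack: cbcacbadc
  Read 'b': push. Stack: cbcacbadcb
  Read 'e': push. Stack: cbcacbadcbe
Final stack: "cbcacbadcbe" (length 11)

11


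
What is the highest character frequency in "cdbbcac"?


Input: cdbbcac
Character counts:
  'a': 1
  'b': 2
  'c': 3
  'd': 1
Maximum frequency: 3

3


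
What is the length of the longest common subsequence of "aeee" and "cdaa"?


LCS of "aeee" and "cdaa"
DP table:
           c    d    a    a
      0    0    0    0    0
  a   0    0    0    1    1
  e   0    0    0    1    1
  e   0    0    0    1    1
  e   0    0    0    1    1
LCS length = dp[4][4] = 1

1


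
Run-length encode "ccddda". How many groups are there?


Input: ccddda
Scanning for consecutive runs:
  Group 1: 'c' x 2 (positions 0-1)
  Group 2: 'd' x 3 (positions 2-4)
  Group 3: 'a' x 1 (positions 5-5)
Total groups: 3

3


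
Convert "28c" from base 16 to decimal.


Input: "28c" in base 16
Positional expansion:
  Digit '2' (value 2) x 16^2 = 512
  Digit '8' (value 8) x 16^1 = 128
  Digit 'c' (value 12) x 16^0 = 12
Sum = 652

652


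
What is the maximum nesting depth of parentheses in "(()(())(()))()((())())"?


Input: "(()(())(()))()((())())"
Tracking depth:
  Position 0 '(': depth becomes 1
  Position 1 '(': depth becomes 2
  Position 2 ')': depth becomes 1
  Position 3 '(': depth becomes 2
  Position 4 '(': depth becomes 3
  Position 5 ')': depth becomes 2
  Position 6 ')': depth becomes 1
  Position 7 '(': depth becomes 2
  Position 8 '(': depth becomes 3
  Position 9 ')': depth becomes 2
  Position 10 ')': depth becomes 1
  Position 11 ')': depth becomes 0
  Position 12 '(': depth becomes 1
  Position 13 ')': depth becomes 0
  Position 14 '(': depth becomes 1
  Position 15 '(': depth becomes 2
  Position 16 '(': depth becomes 3
  Position 17 ')': depth becomes 2
  Position 18 ')': depth becomes 1
  Position 19 '(': depth becomes 2
  Position 20 ')': depth becomes 1
  Position 21 ')': depth becomes 0
Maximum depth reached: 3

3


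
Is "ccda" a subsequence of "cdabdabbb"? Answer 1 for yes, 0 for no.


Check if "ccda" is a subsequence of "cdabdabbb"
Greedy scan:
  Position 0 ('c'): matches sub[0] = 'c'
  Position 1 ('d'): no match needed
  Position 2 ('a'): no match needed
  Position 3 ('b'): no match needed
  Position 4 ('d'): no match needed
  Position 5 ('a'): no match needed
  Position 6 ('b'): no match needed
  Position 7 ('b'): no match needed
  Position 8 ('b'): no match needed
Only matched 1/4 characters => not a subsequence

0


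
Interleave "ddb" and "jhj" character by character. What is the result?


Interleaving "ddb" and "jhj":
  Position 0: 'd' from first, 'j' from second => "dj"
  Position 1: 'd' from first, 'h' from second => "dh"
  Position 2: 'b' from first, 'j' from second => "bj"
Result: djdhbj

djdhbj


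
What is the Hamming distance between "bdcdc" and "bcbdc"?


Comparing "bdcdc" and "bcbdc" position by position:
  Position 0: 'b' vs 'b' => same
  Position 1: 'd' vs 'c' => differ
  Position 2: 'c' vs 'b' => differ
  Position 3: 'd' vs 'd' => same
  Position 4: 'c' vs 'c' => same
Total differences (Hamming distance): 2

2


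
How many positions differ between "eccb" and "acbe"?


Comparing "eccb" and "acbe" position by position:
  Position 0: 'e' vs 'a' => DIFFER
  Position 1: 'c' vs 'c' => same
  Position 2: 'c' vs 'b' => DIFFER
  Position 3: 'b' vs 'e' => DIFFER
Positions that differ: 3

3


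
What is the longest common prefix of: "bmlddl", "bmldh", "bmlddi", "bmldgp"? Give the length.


Words: bmlddl, bmldh, bmlddi, bmldgp
  Position 0: all 'b' => match
  Position 1: all 'm' => match
  Position 2: all 'l' => match
  Position 3: all 'd' => match
  Position 4: ('d', 'h', 'd', 'g') => mismatch, stop
LCP = "bmld" (length 4)

4


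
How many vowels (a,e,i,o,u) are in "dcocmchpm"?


Input: dcocmchpm
Checking each character:
  'd' at position 0: consonant
  'c' at position 1: consonant
  'o' at position 2: vowel (running total: 1)
  'c' at position 3: consonant
  'm' at position 4: consonant
  'c' at position 5: consonant
  'h' at position 6: consonant
  'p' at position 7: consonant
  'm' at position 8: consonant
Total vowels: 1

1


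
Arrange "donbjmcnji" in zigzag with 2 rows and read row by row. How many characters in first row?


Zigzag "donbjmcnji" into 2 rows:
Placing characters:
  'd' => row 0
  'o' => row 1
  'n' => row 0
  'b' => row 1
  'j' => row 0
  'm' => row 1
  'c' => row 0
  'n' => row 1
  'j' => row 0
  'i' => row 1
Rows:
  Row 0: "dnjcj"
  Row 1: "obmni"
First row length: 5

5


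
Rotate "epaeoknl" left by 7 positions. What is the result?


Input: "epaeoknl", rotate left by 7
First 7 characters: "epaeokn"
Remaining characters: "l"
Concatenate remaining + first: "l" + "epaeokn" = "lepaeokn"

lepaeokn


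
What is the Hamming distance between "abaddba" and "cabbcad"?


Comparing "abaddba" and "cabbcad" position by position:
  Position 0: 'a' vs 'c' => differ
  Position 1: 'b' vs 'a' => differ
  Position 2: 'a' vs 'b' => differ
  Position 3: 'd' vs 'b' => differ
  Position 4: 'd' vs 'c' => differ
  Position 5: 'b' vs 'a' => differ
  Position 6: 'a' vs 'd' => differ
Total differences (Hamming distance): 7

7


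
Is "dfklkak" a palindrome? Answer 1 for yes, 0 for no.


Input: dfklkak
Reversed: kaklkfd
  Compare pos 0 ('d') with pos 6 ('k'): MISMATCH
  Compare pos 1 ('f') with pos 5 ('a'): MISMATCH
  Compare pos 2 ('k') with pos 4 ('k'): match
Result: not a palindrome

0


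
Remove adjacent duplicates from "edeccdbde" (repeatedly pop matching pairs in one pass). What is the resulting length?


Input: edeccdbde
Stack-based adjacent duplicate removal:
  Read 'e': push. Stack: e
  Read 'd': push. Stack: ed
  Read 'e': push. Stack: ede
  Read 'c': push. Stack: edec
  Read 'c': matches stack top 'c' => pop. Stack: ede
  Read 'd': push. Stack: eded
  Read 'b': push. Stack: ededb
  Read 'd': push. Stack: ededbd
  Read 'e': push. Stack: ededbde
Final stack: "ededbde" (length 7)

7


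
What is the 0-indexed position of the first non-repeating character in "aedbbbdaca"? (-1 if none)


Input: aedbbbdaca
Character frequencies:
  'a': 3
  'b': 3
  'c': 1
  'd': 2
  'e': 1
Scanning left to right for freq == 1:
  Position 0 ('a'): freq=3, skip
  Position 1 ('e'): unique! => answer = 1

1


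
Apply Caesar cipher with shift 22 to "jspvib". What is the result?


Caesar cipher: shift "jspvib" by 22
  'j' (pos 9) + 22 = pos 5 = 'f'
  's' (pos 18) + 22 = pos 14 = 'o'
  'p' (pos 15) + 22 = pos 11 = 'l'
  'v' (pos 21) + 22 = pos 17 = 'r'
  'i' (pos 8) + 22 = pos 4 = 'e'
  'b' (pos 1) + 22 = pos 23 = 'x'
Result: folrex

folrex


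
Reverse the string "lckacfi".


Input: lckacfi
Reading characters right to left:
  Position 6: 'i'
  Position 5: 'f'
  Position 4: 'c'
  Position 3: 'a'
  Position 2: 'k'
  Position 1: 'c'
  Position 0: 'l'
Reversed: ifcakcl

ifcakcl


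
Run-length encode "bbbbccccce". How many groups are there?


Input: bbbbccccce
Scanning for consecutive runs:
  Group 1: 'b' x 4 (positions 0-3)
  Group 2: 'c' x 5 (positions 4-8)
  Group 3: 'e' x 1 (positions 9-9)
Total groups: 3

3


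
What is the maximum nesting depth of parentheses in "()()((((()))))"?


Input: "()()((((()))))"
Tracking depth:
  Position 0 '(': depth becomes 1
  Position 1 ')': depth becomes 0
  Position 2 '(': depth becomes 1
  Position 3 ')': depth becomes 0
  Position 4 '(': depth becomes 1
  Position 5 '(': depth becomes 2
  Position 6 '(': depth becomes 3
  Position 7 '(': depth becomes 4
  Position 8 '(': depth becomes 5
  Position 9 ')': depth becomes 4
  Position 10 ')': depth becomes 3
  Position 11 ')': depth becomes 2
  Position 12 ')': depth becomes 1
  Position 13 ')': depth becomes 0
Maximum depth reached: 5

5


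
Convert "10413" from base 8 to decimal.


Input: "10413" in base 8
Positional expansion:
  Digit '1' (value 1) x 8^4 = 4096
  Digit '0' (value 0) x 8^3 = 0
  Digit '4' (value 4) x 8^2 = 256
  Digit '1' (value 1) x 8^1 = 8
  Digit '3' (value 3) x 8^0 = 3
Sum = 4363

4363


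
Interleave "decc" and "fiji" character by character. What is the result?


Interleaving "decc" and "fiji":
  Position 0: 'd' from first, 'f' from second => "df"
  Position 1: 'e' from first, 'i' from second => "ei"
  Position 2: 'c' from first, 'j' from second => "cj"
  Position 3: 'c' from first, 'i' from second => "ci"
Result: dfeicjci

dfeicjci


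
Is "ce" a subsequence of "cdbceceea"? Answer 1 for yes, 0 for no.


Check if "ce" is a subsequence of "cdbceceea"
Greedy scan:
  Position 0 ('c'): matches sub[0] = 'c'
  Position 1 ('d'): no match needed
  Position 2 ('b'): no match needed
  Position 3 ('c'): no match needed
  Position 4 ('e'): matches sub[1] = 'e'
  Position 5 ('c'): no match needed
  Position 6 ('e'): no match needed
  Position 7 ('e'): no match needed
  Position 8 ('a'): no match needed
All 2 characters matched => is a subsequence

1


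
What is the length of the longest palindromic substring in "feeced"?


Input: "feeced"
Checking substrings for palindromes:
  [2:5] "ece" (len 3) => palindrome
  [1:3] "ee" (len 2) => palindrome
Longest palindromic substring: "ece" with length 3

3


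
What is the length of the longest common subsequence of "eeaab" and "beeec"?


LCS of "eeaab" and "beeec"
DP table:
           b    e    e    e    c
      0    0    0    0    0    0
  e   0    0    1    1    1    1
  e   0    0    1    2    2    2
  a   0    0    1    2    2    2
  a   0    0    1    2    2    2
  b   0    1    1    2    2    2
LCS length = dp[5][5] = 2

2


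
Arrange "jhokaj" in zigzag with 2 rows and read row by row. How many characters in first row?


Zigzag "jhokaj" into 2 rows:
Placing characters:
  'j' => row 0
  'h' => row 1
  'o' => row 0
  'k' => row 1
  'a' => row 0
  'j' => row 1
Rows:
  Row 0: "joa"
  Row 1: "hkj"
First row length: 3

3


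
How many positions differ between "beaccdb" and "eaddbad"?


Comparing "beaccdb" and "eaddbad" position by position:
  Position 0: 'b' vs 'e' => DIFFER
  Position 1: 'e' vs 'a' => DIFFER
  Position 2: 'a' vs 'd' => DIFFER
  Position 3: 'c' vs 'd' => DIFFER
  Position 4: 'c' vs 'b' => DIFFER
  Position 5: 'd' vs 'a' => DIFFER
  Position 6: 'b' vs 'd' => DIFFER
Positions that differ: 7

7


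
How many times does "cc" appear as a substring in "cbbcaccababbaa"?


Searching for "cc" in "cbbcaccababbaa"
Scanning each position:
  Position 0: "cb" => no
  Position 1: "bb" => no
  Position 2: "bc" => no
  Position 3: "ca" => no
  Position 4: "ac" => no
  Position 5: "cc" => MATCH
  Position 6: "ca" => no
  Position 7: "ab" => no
  Position 8: "ba" => no
  Position 9: "ab" => no
  Position 10: "bb" => no
  Position 11: "ba" => no
  Position 12: "aa" => no
Total occurrences: 1

1


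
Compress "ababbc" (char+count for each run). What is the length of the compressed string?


Input: ababbc
Runs:
  'a' x 1 => "a1"
  'b' x 1 => "b1"
  'a' x 1 => "a1"
  'b' x 2 => "b2"
  'c' x 1 => "c1"
Compressed: "a1b1a1b2c1"
Compressed length: 10

10


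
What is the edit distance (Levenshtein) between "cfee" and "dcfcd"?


Computing edit distance: "cfee" -> "dcfcd"
DP table:
           d    c    f    c    d
      0    1    2    3    4    5
  c   1    1    1    2    3    4
  f   2    2    2    1    2    3
  e   3    3    3    2    2    3
  e   4    4    4    3    3    3
Edit distance = dp[4][5] = 3

3


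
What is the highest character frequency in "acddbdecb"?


Input: acddbdecb
Character counts:
  'a': 1
  'b': 2
  'c': 2
  'd': 3
  'e': 1
Maximum frequency: 3

3


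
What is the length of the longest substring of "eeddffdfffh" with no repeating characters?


Input: "eeddffdfffh"
Sliding window (track last position of each char):
  Position 0 ('e'): window [0,0] length 1 -- new best
  Position 1 ('e'): repeat (last at 0), move window start to 1
  Position 1 ('e'): window [1,1] length 1
  Position 2 ('d'): window [1,2] length 2 -- new best
  Position 3 ('d'): repeat (last at 2), move window start to 3
  Position 3 ('d'): window [3,3] length 1
  Position 4 ('f'): window [3,4] length 2
  Position 5 ('f'): repeat (last at 4), move window start to 5
  Position 5 ('f'): window [5,5] length 1
  Position 6 ('d'): window [5,6] length 2
  Position 7 ('f'): repeat (last at 5), move window start to 6
  Position 7 ('f'): window [6,7] length 2
  Position 8 ('f'): repeat (last at 7), move window start to 8
  Position 8 ('f'): window [8,8] length 1
  Position 9 ('f'): repeat (last at 8), move window start to 9
  Position 9 ('f'): window [9,9] length 1
  Position 10 ('h'): window [9,10] length 2
Longest substring with no repeats: "ed" with length 2

2


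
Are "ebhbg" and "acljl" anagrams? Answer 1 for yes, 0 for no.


Strings: "ebhbg", "acljl"
Sorted first:  bbegh
Sorted second: acjll
Differ at position 0: 'b' vs 'a' => not anagrams

0


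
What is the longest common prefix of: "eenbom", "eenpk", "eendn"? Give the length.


Words: eenbom, eenpk, eendn
  Position 0: all 'e' => match
  Position 1: all 'e' => match
  Position 2: all 'n' => match
  Position 3: ('b', 'p', 'd') => mismatch, stop
LCP = "een" (length 3)

3


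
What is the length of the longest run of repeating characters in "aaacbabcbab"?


Input: "aaacbabcbab"
Scanning for longest run:
  Position 1 ('a'): continues run of 'a', length=2
  Position 2 ('a'): continues run of 'a', length=3
  Position 3 ('c'): new char, reset run to 1
  Position 4 ('b'): new char, reset run to 1
  Position 5 ('a'): new char, reset run to 1
  Position 6 ('b'): new char, reset run to 1
  Position 7 ('c'): new char, reset run to 1
  Position 8 ('b'): new char, reset run to 1
  Position 9 ('a'): new char, reset run to 1
  Position 10 ('b'): new char, reset run to 1
Longest run: 'a' with length 3

3


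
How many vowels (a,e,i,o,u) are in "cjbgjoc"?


Input: cjbgjoc
Checking each character:
  'c' at position 0: consonant
  'j' at position 1: consonant
  'b' at position 2: consonant
  'g' at position 3: consonant
  'j' at position 4: consonant
  'o' at position 5: vowel (running total: 1)
  'c' at position 6: consonant
Total vowels: 1

1


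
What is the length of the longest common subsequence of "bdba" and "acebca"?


LCS of "bdba" and "acebca"
DP table:
           a    c    e    b    c    a
      0    0    0    0    0    0    0
  b   0    0    0    0    1    1    1
  d   0    0    0    0    1    1    1
  b   0    0    0    0    1    1    1
  a   0    1    1    1    1    1    2
LCS length = dp[4][6] = 2

2


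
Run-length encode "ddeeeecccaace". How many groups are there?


Input: ddeeeecccaace
Scanning for consecutive runs:
  Group 1: 'd' x 2 (positions 0-1)
  Group 2: 'e' x 4 (positions 2-5)
  Group 3: 'c' x 3 (positions 6-8)
  Group 4: 'a' x 2 (positions 9-10)
  Group 5: 'c' x 1 (positions 11-11)
  Group 6: 'e' x 1 (positions 12-12)
Total groups: 6

6


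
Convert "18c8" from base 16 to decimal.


Input: "18c8" in base 16
Positional expansion:
  Digit '1' (value 1) x 16^3 = 4096
  Digit '8' (value 8) x 16^2 = 2048
  Digit 'c' (value 12) x 16^1 = 192
  Digit '8' (value 8) x 16^0 = 8
Sum = 6344

6344


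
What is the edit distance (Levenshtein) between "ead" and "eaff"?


Computing edit distance: "ead" -> "eaff"
DP table:
           e    a    f    f
      0    1    2    3    4
  e   1    0    1    2    3
  a   2    1    0    1    2
  d   3    2    1    1    2
Edit distance = dp[3][4] = 2

2


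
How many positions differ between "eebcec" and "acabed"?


Comparing "eebcec" and "acabed" position by position:
  Position 0: 'e' vs 'a' => DIFFER
  Position 1: 'e' vs 'c' => DIFFER
  Position 2: 'b' vs 'a' => DIFFER
  Position 3: 'c' vs 'b' => DIFFER
  Position 4: 'e' vs 'e' => same
  Position 5: 'c' vs 'd' => DIFFER
Positions that differ: 5

5


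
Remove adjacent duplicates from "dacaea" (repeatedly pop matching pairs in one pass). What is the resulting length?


Input: dacaea
Stack-based adjacent duplicate removal:
  Read 'd': push. Stack: d
  Read 'a': push. Stack: da
  Read 'c': push. Stack: dac
  Read 'a': push. Stack: daca
  Read 'e': push. Stack: dacae
  Read 'a': push. Stack: dacaea
Final stack: "dacaea" (length 6)

6


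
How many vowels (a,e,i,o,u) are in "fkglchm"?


Input: fkglchm
Checking each character:
  'f' at position 0: consonant
  'k' at position 1: consonant
  'g' at position 2: consonant
  'l' at position 3: consonant
  'c' at position 4: consonant
  'h' at position 5: consonant
  'm' at position 6: consonant
Total vowels: 0

0


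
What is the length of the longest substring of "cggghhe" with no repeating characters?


Input: "cggghhe"
Sliding window (track last position of each char):
  Position 0 ('c'): window [0,0] length 1 -- new best
  Position 1 ('g'): window [0,1] length 2 -- new best
  Position 2 ('g'): repeat (last at 1), move window start to 2
  Position 2 ('g'): window [2,2] length 1
  Position 3 ('g'): repeat (last at 2), move window start to 3
  Position 3 ('g'): window [3,3] length 1
  Position 4 ('h'): window [3,4] length 2
  Position 5 ('h'): repeat (last at 4), move window start to 5
  Position 5 ('h'): window [5,5] length 1
  Position 6 ('e'): window [5,6] length 2
Longest substring with no repeats: "cg" with length 2

2


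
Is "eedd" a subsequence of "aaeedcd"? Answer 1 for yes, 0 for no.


Check if "eedd" is a subsequence of "aaeedcd"
Greedy scan:
  Position 0 ('a'): no match needed
  Position 1 ('a'): no match needed
  Position 2 ('e'): matches sub[0] = 'e'
  Position 3 ('e'): matches sub[1] = 'e'
  Position 4 ('d'): matches sub[2] = 'd'
  Position 5 ('c'): no match needed
  Position 6 ('d'): matches sub[3] = 'd'
All 4 characters matched => is a subsequence

1


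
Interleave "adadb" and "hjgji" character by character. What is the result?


Interleaving "adadb" and "hjgji":
  Position 0: 'a' from first, 'h' from second => "ah"
  Position 1: 'd' from first, 'j' from second => "dj"
  Position 2: 'a' from first, 'g' from second => "ag"
  Position 3: 'd' from first, 'j' from second => "dj"
  Position 4: 'b' from first, 'i' from second => "bi"
Result: ahdjagdjbi

ahdjagdjbi


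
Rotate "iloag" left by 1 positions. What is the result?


Input: "iloag", rotate left by 1
First 1 characters: "i"
Remaining characters: "loag"
Concatenate remaining + first: "loag" + "i" = "loagi"

loagi


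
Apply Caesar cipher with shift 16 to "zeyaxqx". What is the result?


Caesar cipher: shift "zeyaxqx" by 16
  'z' (pos 25) + 16 = pos 15 = 'p'
  'e' (pos 4) + 16 = pos 20 = 'u'
  'y' (pos 24) + 16 = pos 14 = 'o'
  'a' (pos 0) + 16 = pos 16 = 'q'
  'x' (pos 23) + 16 = pos 13 = 'n'
  'q' (pos 16) + 16 = pos 6 = 'g'
  'x' (pos 23) + 16 = pos 13 = 'n'
Result: puoqngn

puoqngn


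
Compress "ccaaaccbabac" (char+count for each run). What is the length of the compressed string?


Input: ccaaaccbabac
Runs:
  'c' x 2 => "c2"
  'a' x 3 => "a3"
  'c' x 2 => "c2"
  'b' x 1 => "b1"
  'a' x 1 => "a1"
  'b' x 1 => "b1"
  'a' x 1 => "a1"
  'c' x 1 => "c1"
Compressed: "c2a3c2b1a1b1a1c1"
Compressed length: 16

16


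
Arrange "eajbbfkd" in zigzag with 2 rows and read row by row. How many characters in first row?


Zigzag "eajbbfkd" into 2 rows:
Placing characters:
  'e' => row 0
  'a' => row 1
  'j' => row 0
  'b' => row 1
  'b' => row 0
  'f' => row 1
  'k' => row 0
  'd' => row 1
Rows:
  Row 0: "ejbk"
  Row 1: "abfd"
First row length: 4

4


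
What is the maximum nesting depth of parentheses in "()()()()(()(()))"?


Input: "()()()()(()(()))"
Tracking depth:
  Position 0 '(': depth becomes 1
  Position 1 ')': depth becomes 0
  Position 2 '(': depth becomes 1
  Position 3 ')': depth becomes 0
  Position 4 '(': depth becomes 1
  Position 5 ')': depth becomes 0
  Position 6 '(': depth becomes 1
  Position 7 ')': depth becomes 0
  Position 8 '(': depth becomes 1
  Position 9 '(': depth becomes 2
  Position 10 ')': depth becomes 1
  Position 11 '(': depth becomes 2
  Position 12 '(': depth becomes 3
  Position 13 ')': depth becomes 2
  Position 14 ')': depth becomes 1
  Position 15 ')': depth becomes 0
Maximum depth reached: 3

3


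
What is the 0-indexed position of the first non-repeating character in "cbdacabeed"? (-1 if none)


Input: cbdacabeed
Character frequencies:
  'a': 2
  'b': 2
  'c': 2
  'd': 2
  'e': 2
Scanning left to right for freq == 1:
  Position 0 ('c'): freq=2, skip
  Position 1 ('b'): freq=2, skip
  Position 2 ('d'): freq=2, skip
  Position 3 ('a'): freq=2, skip
  Position 4 ('c'): freq=2, skip
  Position 5 ('a'): freq=2, skip
  Position 6 ('b'): freq=2, skip
  Position 7 ('e'): freq=2, skip
  Position 8 ('e'): freq=2, skip
  Position 9 ('d'): freq=2, skip
  No unique character found => answer = -1

-1


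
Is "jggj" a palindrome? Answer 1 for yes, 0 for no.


Input: jggj
Reversed: jggj
  Compare pos 0 ('j') with pos 3 ('j'): match
  Compare pos 1 ('g') with pos 2 ('g'): match
Result: palindrome

1


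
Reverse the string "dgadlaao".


Input: dgadlaao
Reading characters right to left:
  Position 7: 'o'
  Position 6: 'a'
  Position 5: 'a'
  Position 4: 'l'
  Position 3: 'd'
  Position 2: 'a'
  Position 1: 'g'
  Position 0: 'd'
Reversed: oaaldagd

oaaldagd


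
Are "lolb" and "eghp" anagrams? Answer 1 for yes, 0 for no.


Strings: "lolb", "eghp"
Sorted first:  bllo
Sorted second: eghp
Differ at position 0: 'b' vs 'e' => not anagrams

0


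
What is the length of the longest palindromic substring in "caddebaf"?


Input: "caddebaf"
Checking substrings for palindromes:
  [2:4] "dd" (len 2) => palindrome
Longest palindromic substring: "dd" with length 2

2


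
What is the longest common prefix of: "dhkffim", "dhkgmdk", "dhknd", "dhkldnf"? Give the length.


Words: dhkffim, dhkgmdk, dhknd, dhkldnf
  Position 0: all 'd' => match
  Position 1: all 'h' => match
  Position 2: all 'k' => match
  Position 3: ('f', 'g', 'n', 'l') => mismatch, stop
LCP = "dhk" (length 3)

3


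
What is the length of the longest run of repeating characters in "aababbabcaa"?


Input: "aababbabcaa"
Scanning for longest run:
  Position 1 ('a'): continues run of 'a', length=2
  Position 2 ('b'): new char, reset run to 1
  Position 3 ('a'): new char, reset run to 1
  Position 4 ('b'): new char, reset run to 1
  Position 5 ('b'): continues run of 'b', length=2
  Position 6 ('a'): new char, reset run to 1
  Position 7 ('b'): new char, reset run to 1
  Position 8 ('c'): new char, reset run to 1
  Position 9 ('a'): new char, reset run to 1
  Position 10 ('a'): continues run of 'a', length=2
Longest run: 'a' with length 2

2


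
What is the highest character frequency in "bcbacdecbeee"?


Input: bcbacdecbeee
Character counts:
  'a': 1
  'b': 3
  'c': 3
  'd': 1
  'e': 4
Maximum frequency: 4

4


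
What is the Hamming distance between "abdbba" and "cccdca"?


Comparing "abdbba" and "cccdca" position by position:
  Position 0: 'a' vs 'c' => differ
  Position 1: 'b' vs 'c' => differ
  Position 2: 'd' vs 'c' => differ
  Position 3: 'b' vs 'd' => differ
  Position 4: 'b' vs 'c' => differ
  Position 5: 'a' vs 'a' => same
Total differences (Hamming distance): 5

5


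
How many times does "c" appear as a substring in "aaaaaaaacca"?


Searching for "c" in "aaaaaaaacca"
Scanning each position:
  Position 0: "a" => no
  Position 1: "a" => no
  Position 2: "a" => no
  Position 3: "a" => no
  Position 4: "a" => no
  Position 5: "a" => no
  Position 6: "a" => no
  Position 7: "a" => no
  Position 8: "c" => MATCH
  Position 9: "c" => MATCH
  Position 10: "a" => no
Total occurrences: 2

2


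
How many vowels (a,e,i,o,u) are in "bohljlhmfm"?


Input: bohljlhmfm
Checking each character:
  'b' at position 0: consonant
  'o' at position 1: vowel (running total: 1)
  'h' at position 2: consonant
  'l' at position 3: consonant
  'j' at position 4: consonant
  'l' at position 5: consonant
  'h' at position 6: consonant
  'm' at position 7: consonant
  'f' at position 8: consonant
  'm' at position 9: consonant
Total vowels: 1

1


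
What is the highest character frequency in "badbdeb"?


Input: badbdeb
Character counts:
  'a': 1
  'b': 3
  'd': 2
  'e': 1
Maximum frequency: 3

3


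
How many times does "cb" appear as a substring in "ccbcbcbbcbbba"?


Searching for "cb" in "ccbcbcbbcbbba"
Scanning each position:
  Position 0: "cc" => no
  Position 1: "cb" => MATCH
  Position 2: "bc" => no
  Position 3: "cb" => MATCH
  Position 4: "bc" => no
  Position 5: "cb" => MATCH
  Position 6: "bb" => no
  Position 7: "bc" => no
  Position 8: "cb" => MATCH
  Position 9: "bb" => no
  Position 10: "bb" => no
  Position 11: "ba" => no
Total occurrences: 4

4


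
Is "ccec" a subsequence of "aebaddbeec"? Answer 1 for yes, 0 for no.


Check if "ccec" is a subsequence of "aebaddbeec"
Greedy scan:
  Position 0 ('a'): no match needed
  Position 1 ('e'): no match needed
  Position 2 ('b'): no match needed
  Position 3 ('a'): no match needed
  Position 4 ('d'): no match needed
  Position 5 ('d'): no match needed
  Position 6 ('b'): no match needed
  Position 7 ('e'): no match needed
  Position 8 ('e'): no match needed
  Position 9 ('c'): matches sub[0] = 'c'
Only matched 1/4 characters => not a subsequence

0


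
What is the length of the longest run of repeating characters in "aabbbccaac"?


Input: "aabbbccaac"
Scanning for longest run:
  Position 1 ('a'): continues run of 'a', length=2
  Position 2 ('b'): new char, reset run to 1
  Position 3 ('b'): continues run of 'b', length=2
  Position 4 ('b'): continues run of 'b', length=3
  Position 5 ('c'): new char, reset run to 1
  Position 6 ('c'): continues run of 'c', length=2
  Position 7 ('a'): new char, reset run to 1
  Position 8 ('a'): continues run of 'a', length=2
  Position 9 ('c'): new char, reset run to 1
Longest run: 'b' with length 3

3


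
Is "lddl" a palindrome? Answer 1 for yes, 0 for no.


Input: lddl
Reversed: lddl
  Compare pos 0 ('l') with pos 3 ('l'): match
  Compare pos 1 ('d') with pos 2 ('d'): match
Result: palindrome

1


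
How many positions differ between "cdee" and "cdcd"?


Comparing "cdee" and "cdcd" position by position:
  Position 0: 'c' vs 'c' => same
  Position 1: 'd' vs 'd' => same
  Position 2: 'e' vs 'c' => DIFFER
  Position 3: 'e' vs 'd' => DIFFER
Positions that differ: 2

2


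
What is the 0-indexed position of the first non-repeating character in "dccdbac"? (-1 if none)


Input: dccdbac
Character frequencies:
  'a': 1
  'b': 1
  'c': 3
  'd': 2
Scanning left to right for freq == 1:
  Position 0 ('d'): freq=2, skip
  Position 1 ('c'): freq=3, skip
  Position 2 ('c'): freq=3, skip
  Position 3 ('d'): freq=2, skip
  Position 4 ('b'): unique! => answer = 4

4


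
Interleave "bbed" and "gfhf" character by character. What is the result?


Interleaving "bbed" and "gfhf":
  Position 0: 'b' from first, 'g' from second => "bg"
  Position 1: 'b' from first, 'f' from second => "bf"
  Position 2: 'e' from first, 'h' from second => "eh"
  Position 3: 'd' from first, 'f' from second => "df"
Result: bgbfehdf

bgbfehdf


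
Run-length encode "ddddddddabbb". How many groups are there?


Input: ddddddddabbb
Scanning for consecutive runs:
  Group 1: 'd' x 8 (positions 0-7)
  Group 2: 'a' x 1 (positions 8-8)
  Group 3: 'b' x 3 (positions 9-11)
Total groups: 3

3


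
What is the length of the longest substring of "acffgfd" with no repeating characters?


Input: "acffgfd"
Sliding window (track last position of each char):
  Position 0 ('a'): window [0,0] length 1 -- new best
  Position 1 ('c'): window [0,1] length 2 -- new best
  Position 2 ('f'): window [0,2] length 3 -- new best
  Position 3 ('f'): repeat (last at 2), move window start to 3
  Position 3 ('f'): window [3,3] length 1
  Position 4 ('g'): window [3,4] length 2
  Position 5 ('f'): repeat (last at 3), move window start to 4
  Position 5 ('f'): window [4,5] length 2
  Position 6 ('d'): window [4,6] length 3
Longest substring with no repeats: "acf" with length 3

3


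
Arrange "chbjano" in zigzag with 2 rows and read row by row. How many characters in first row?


Zigzag "chbjano" into 2 rows:
Placing characters:
  'c' => row 0
  'h' => row 1
  'b' => row 0
  'j' => row 1
  'a' => row 0
  'n' => row 1
  'o' => row 0
Rows:
  Row 0: "cbao"
  Row 1: "hjn"
First row length: 4

4


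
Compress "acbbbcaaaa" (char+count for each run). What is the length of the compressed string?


Input: acbbbcaaaa
Runs:
  'a' x 1 => "a1"
  'c' x 1 => "c1"
  'b' x 3 => "b3"
  'c' x 1 => "c1"
  'a' x 4 => "a4"
Compressed: "a1c1b3c1a4"
Compressed length: 10

10


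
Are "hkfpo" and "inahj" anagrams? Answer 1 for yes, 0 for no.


Strings: "hkfpo", "inahj"
Sorted first:  fhkop
Sorted second: ahijn
Differ at position 0: 'f' vs 'a' => not anagrams

0


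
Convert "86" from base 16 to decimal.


Input: "86" in base 16
Positional expansion:
  Digit '8' (value 8) x 16^1 = 128
  Digit '6' (value 6) x 16^0 = 6
Sum = 134

134


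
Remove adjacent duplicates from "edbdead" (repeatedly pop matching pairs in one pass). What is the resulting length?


Input: edbdead
Stack-based adjacent duplicate removal:
  Read 'e': push. Stack: e
  Read 'd': push. Stack: ed
  Read 'b': push. Stack: edb
  Read 'd': push. Stack: edbd
  Read 'e': push. Stack: edbde
  Read 'a': push. Stack: edbdea
  Read 'd': push. Stack: edbdead
Final stack: "edbdead" (length 7)

7


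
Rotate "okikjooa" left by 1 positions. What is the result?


Input: "okikjooa", rotate left by 1
First 1 characters: "o"
Remaining characters: "kikjooa"
Concatenate remaining + first: "kikjooa" + "o" = "kikjooao"

kikjooao


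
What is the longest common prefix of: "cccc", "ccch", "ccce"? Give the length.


Words: cccc, ccch, ccce
  Position 0: all 'c' => match
  Position 1: all 'c' => match
  Position 2: all 'c' => match
  Position 3: ('c', 'h', 'e') => mismatch, stop
LCP = "ccc" (length 3)

3


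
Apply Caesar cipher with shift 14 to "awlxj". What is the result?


Caesar cipher: shift "awlxj" by 14
  'a' (pos 0) + 14 = pos 14 = 'o'
  'w' (pos 22) + 14 = pos 10 = 'k'
  'l' (pos 11) + 14 = pos 25 = 'z'
  'x' (pos 23) + 14 = pos 11 = 'l'
  'j' (pos 9) + 14 = pos 23 = 'x'
Result: okzlx

okzlx


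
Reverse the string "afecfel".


Input: afecfel
Reading characters right to left:
  Position 6: 'l'
  Position 5: 'e'
  Position 4: 'f'
  Position 3: 'c'
  Position 2: 'e'
  Position 1: 'f'
  Position 0: 'a'
Reversed: lefcefa

lefcefa


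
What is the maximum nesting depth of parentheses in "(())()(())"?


Input: "(())()(())"
Tracking depth:
  Position 0 '(': depth becomes 1
  Position 1 '(': depth becomes 2
  Position 2 ')': depth becomes 1
  Position 3 ')': depth becomes 0
  Position 4 '(': depth becomes 1
  Position 5 ')': depth becomes 0
  Position 6 '(': depth becomes 1
  Position 7 '(': depth becomes 2
  Position 8 ')': depth becomes 1
  Position 9 ')': depth becomes 0
Maximum depth reached: 2

2


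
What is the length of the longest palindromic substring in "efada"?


Input: "efada"
Checking substrings for palindromes:
  [2:5] "ada" (len 3) => palindrome
Longest palindromic substring: "ada" with length 3

3


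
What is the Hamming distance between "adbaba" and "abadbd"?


Comparing "adbaba" and "abadbd" position by position:
  Position 0: 'a' vs 'a' => same
  Position 1: 'd' vs 'b' => differ
  Position 2: 'b' vs 'a' => differ
  Position 3: 'a' vs 'd' => differ
  Position 4: 'b' vs 'b' => same
  Position 5: 'a' vs 'd' => differ
Total differences (Hamming distance): 4

4


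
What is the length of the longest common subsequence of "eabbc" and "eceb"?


LCS of "eabbc" and "eceb"
DP table:
           e    c    e    b
      0    0    0    0    0
  e   0    1    1    1    1
  a   0    1    1    1    1
  b   0    1    1    1    2
  b   0    1    1    1    2
  c   0    1    2    2    2
LCS length = dp[5][4] = 2

2


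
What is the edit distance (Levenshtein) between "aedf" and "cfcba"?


Computing edit distance: "aedf" -> "cfcba"
DP table:
           c    f    c    b    a
      0    1    2    3    4    5
  a   1    1    2    3    4    4
  e   2    2    2    3    4    5
  d   3    3    3    3    4    5
  f   4    4    3    4    4    5
Edit distance = dp[4][5] = 5

5


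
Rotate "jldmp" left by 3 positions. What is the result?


Input: "jldmp", rotate left by 3
First 3 characters: "jld"
Remaining characters: "mp"
Concatenate remaining + first: "mp" + "jld" = "mpjld"

mpjld


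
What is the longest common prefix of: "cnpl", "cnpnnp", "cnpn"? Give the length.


Words: cnpl, cnpnnp, cnpn
  Position 0: all 'c' => match
  Position 1: all 'n' => match
  Position 2: all 'p' => match
  Position 3: ('l', 'n', 'n') => mismatch, stop
LCP = "cnp" (length 3)

3


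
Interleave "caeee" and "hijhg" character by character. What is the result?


Interleaving "caeee" and "hijhg":
  Position 0: 'c' from first, 'h' from second => "ch"
  Position 1: 'a' from first, 'i' from second => "ai"
  Position 2: 'e' from first, 'j' from second => "ej"
  Position 3: 'e' from first, 'h' from second => "eh"
  Position 4: 'e' from first, 'g' from second => "eg"
Result: chaiejeheg

chaiejeheg


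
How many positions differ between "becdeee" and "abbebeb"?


Comparing "becdeee" and "abbebeb" position by position:
  Position 0: 'b' vs 'a' => DIFFER
  Position 1: 'e' vs 'b' => DIFFER
  Position 2: 'c' vs 'b' => DIFFER
  Position 3: 'd' vs 'e' => DIFFER
  Position 4: 'e' vs 'b' => DIFFER
  Position 5: 'e' vs 'e' => same
  Position 6: 'e' vs 'b' => DIFFER
Positions that differ: 6

6


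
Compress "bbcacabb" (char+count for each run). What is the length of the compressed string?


Input: bbcacabb
Runs:
  'b' x 2 => "b2"
  'c' x 1 => "c1"
  'a' x 1 => "a1"
  'c' x 1 => "c1"
  'a' x 1 => "a1"
  'b' x 2 => "b2"
Compressed: "b2c1a1c1a1b2"
Compressed length: 12

12


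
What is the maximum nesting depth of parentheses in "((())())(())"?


Input: "((())())(())"
Tracking depth:
  Position 0 '(': depth becomes 1
  Position 1 '(': depth becomes 2
  Position 2 '(': depth becomes 3
  Position 3 ')': depth becomes 2
  Position 4 ')': depth becomes 1
  Position 5 '(': depth becomes 2
  Position 6 ')': depth becomes 1
  Position 7 ')': depth becomes 0
  Position 8 '(': depth becomes 1
  Position 9 '(': depth becomes 2
  Position 10 ')': depth becomes 1
  Position 11 ')': depth becomes 0
Maximum depth reached: 3

3


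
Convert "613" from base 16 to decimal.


Input: "613" in base 16
Positional expansion:
  Digit '6' (value 6) x 16^2 = 1536
  Digit '1' (value 1) x 16^1 = 16
  Digit '3' (value 3) x 16^0 = 3
Sum = 1555

1555


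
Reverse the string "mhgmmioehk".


Input: mhgmmioehk
Reading characters right to left:
  Position 9: 'k'
  Position 8: 'h'
  Position 7: 'e'
  Position 6: 'o'
  Position 5: 'i'
  Position 4: 'm'
  Position 3: 'm'
  Position 2: 'g'
  Position 1: 'h'
  Position 0: 'm'
Reversed: kheoimmghm

kheoimmghm


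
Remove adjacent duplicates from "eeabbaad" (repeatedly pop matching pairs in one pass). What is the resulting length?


Input: eeabbaad
Stack-based adjacent duplicate removal:
  Read 'e': push. Stack: e
  Read 'e': matches stack top 'e' => pop. Stack: (empty)
  Read 'a': push. Stack: a
  Read 'b': push. Stack: ab
  Read 'b': matches stack top 'b' => pop. Stack: a
  Read 'a': matches stack top 'a' => pop. Stack: (empty)
  Read 'a': push. Stack: a
  Read 'd': push. Stack: ad
Final stack: "ad" (length 2)

2


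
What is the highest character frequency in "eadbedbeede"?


Input: eadbedbeede
Character counts:
  'a': 1
  'b': 2
  'd': 3
  'e': 5
Maximum frequency: 5

5


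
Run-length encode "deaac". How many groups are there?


Input: deaac
Scanning for consecutive runs:
  Group 1: 'd' x 1 (positions 0-0)
  Group 2: 'e' x 1 (positions 1-1)
  Group 3: 'a' x 2 (positions 2-3)
  Group 4: 'c' x 1 (positions 4-4)
Total groups: 4

4


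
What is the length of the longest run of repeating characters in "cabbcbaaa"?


Input: "cabbcbaaa"
Scanning for longest run:
  Position 1 ('a'): new char, reset run to 1
  Position 2 ('b'): new char, reset run to 1
  Position 3 ('b'): continues run of 'b', length=2
  Position 4 ('c'): new char, reset run to 1
  Position 5 ('b'): new char, reset run to 1
  Position 6 ('a'): new char, reset run to 1
  Position 7 ('a'): continues run of 'a', length=2
  Position 8 ('a'): continues run of 'a', length=3
Longest run: 'a' with length 3

3
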